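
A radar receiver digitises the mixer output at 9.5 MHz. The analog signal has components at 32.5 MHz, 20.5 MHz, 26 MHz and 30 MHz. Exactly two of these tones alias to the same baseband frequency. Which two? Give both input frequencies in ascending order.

20.5 MHz, 30 MHz

fs/2 = 4.75 MHz.
32.5 MHz mod fs = 4 MHz.
4 MHz ≤ fs/2 = 4.75 MHz, appears at 4 MHz.
20.5 MHz mod fs = 1.5 MHz.
1.5 MHz ≤ fs/2 = 4.75 MHz, appears at 1.5 MHz.
26 MHz mod fs = 7 MHz.
7 MHz > fs/2 = 4.75 MHz, folds to fs − 7 MHz = 2.5 MHz.
30 MHz mod fs = 1.5 MHz.
1.5 MHz ≤ fs/2 = 4.75 MHz, appears at 1.5 MHz.
20.5 MHz and 30 MHz both map to 1.5 MHz.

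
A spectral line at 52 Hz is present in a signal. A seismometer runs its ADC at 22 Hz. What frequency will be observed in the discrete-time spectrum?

8 Hz

52 Hz mod fs = 8 Hz.
8 Hz ≤ fs/2 = 11 Hz, appears at 8 Hz.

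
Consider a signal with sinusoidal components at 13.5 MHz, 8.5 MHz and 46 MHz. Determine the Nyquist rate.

Highest-frequency component: 46 MHz.
Nyquist rate = 2 × 46 MHz = 92 MHz.

92 MHz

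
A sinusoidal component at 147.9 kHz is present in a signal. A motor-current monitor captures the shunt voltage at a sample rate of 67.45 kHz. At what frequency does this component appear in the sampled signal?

13 kHz

147.9 kHz mod fs = 13 kHz.
13 kHz ≤ fs/2 = 33.725 kHz, appears at 13 kHz.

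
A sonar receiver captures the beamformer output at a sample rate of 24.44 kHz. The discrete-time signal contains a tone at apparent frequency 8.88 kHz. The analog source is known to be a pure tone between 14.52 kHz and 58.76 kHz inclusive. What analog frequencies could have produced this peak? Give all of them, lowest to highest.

Frequencies that alias to 8.88 kHz are k·fs ± 8.88 kHz for integer k ≥ 0.
k=0: 8.88 kHz.
k=1: 15.56 kHz, 33.32 kHz.
k=2: 40 kHz, 57.76 kHz.
k=3: 64.44 kHz, 82.2 kHz.
Within [14.52 kHz, 58.76 kHz]: 15.56 kHz, 33.32 kHz, 40 kHz, 57.76 kHz.

15.56 kHz, 33.32 kHz, 40 kHz, 57.76 kHz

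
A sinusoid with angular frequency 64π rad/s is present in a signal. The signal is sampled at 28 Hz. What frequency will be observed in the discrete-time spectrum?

4 Hz

ω = 64π rad/s → f = ω/(2π) = 32 Hz.
32 Hz mod fs = 4 Hz.
4 Hz ≤ fs/2 = 14 Hz, appears at 4 Hz.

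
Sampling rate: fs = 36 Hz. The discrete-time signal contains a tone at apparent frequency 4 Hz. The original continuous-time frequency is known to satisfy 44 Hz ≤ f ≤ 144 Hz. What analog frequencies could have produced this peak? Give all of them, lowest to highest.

68 Hz, 76 Hz, 104 Hz, 112 Hz, 140 Hz

Frequencies that alias to 4 Hz are k·fs ± 4 Hz for integer k ≥ 0.
k=0: 4 Hz.
k=1: 32 Hz, 40 Hz.
k=2: 68 Hz, 76 Hz.
k=3: 104 Hz, 112 Hz.
k=4: 140 Hz, 148 Hz.
k=5: 176 Hz, 184 Hz.
Within [44 Hz, 144 Hz]: 68 Hz, 76 Hz, 104 Hz, 112 Hz, 140 Hz.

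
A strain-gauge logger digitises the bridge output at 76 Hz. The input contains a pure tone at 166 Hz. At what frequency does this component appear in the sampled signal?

166 Hz mod fs = 14 Hz.
14 Hz ≤ fs/2 = 38 Hz, appears at 14 Hz.

14 Hz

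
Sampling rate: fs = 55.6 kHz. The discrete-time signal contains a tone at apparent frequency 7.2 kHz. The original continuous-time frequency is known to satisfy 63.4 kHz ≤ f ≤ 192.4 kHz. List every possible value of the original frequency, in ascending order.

104 kHz, 118.4 kHz, 159.6 kHz, 174 kHz

Frequencies that alias to 7.2 kHz are k·fs ± 7.2 kHz for integer k ≥ 0.
k=0: 7.2 kHz.
k=1: 48.4 kHz, 62.8 kHz.
k=2: 104 kHz, 118.4 kHz.
k=3: 159.6 kHz, 174 kHz.
k=4: 215.2 kHz, 229.6 kHz.
Within [63.4 kHz, 192.4 kHz]: 104 kHz, 118.4 kHz, 159.6 kHz, 174 kHz.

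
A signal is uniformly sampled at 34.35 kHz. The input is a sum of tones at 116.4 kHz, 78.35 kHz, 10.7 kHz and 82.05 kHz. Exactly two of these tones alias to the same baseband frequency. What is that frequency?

13.35 kHz

fs/2 = 17.175 kHz.
116.4 kHz mod fs = 13.35 kHz.
13.35 kHz ≤ fs/2 = 17.175 kHz, appears at 13.35 kHz.
78.35 kHz mod fs = 9.65 kHz.
9.65 kHz ≤ fs/2 = 17.175 kHz, appears at 9.65 kHz.
10.7 kHz ≤ fs/2 = 17.175 kHz, passes unchanged.
82.05 kHz mod fs = 13.35 kHz.
13.35 kHz ≤ fs/2 = 17.175 kHz, appears at 13.35 kHz.
82.05 kHz and 116.4 kHz both map to 13.35 kHz.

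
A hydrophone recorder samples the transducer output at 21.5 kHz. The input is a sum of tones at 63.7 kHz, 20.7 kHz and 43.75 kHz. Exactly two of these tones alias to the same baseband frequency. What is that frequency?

fs/2 = 10.75 kHz.
63.7 kHz mod fs = 20.7 kHz.
20.7 kHz > fs/2 = 10.75 kHz, folds to fs − 20.7 kHz = 0.8 kHz.
20.7 kHz > fs/2 = 10.75 kHz, folds to fs − 20.7 kHz = 0.8 kHz.
43.75 kHz mod fs = 0.75 kHz.
0.75 kHz ≤ fs/2 = 10.75 kHz, appears at 0.75 kHz.
20.7 kHz and 63.7 kHz both map to 0.8 kHz.

0.8 kHz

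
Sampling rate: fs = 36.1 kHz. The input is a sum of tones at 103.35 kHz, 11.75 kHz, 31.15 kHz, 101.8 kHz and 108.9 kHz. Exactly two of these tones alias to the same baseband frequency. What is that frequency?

4.95 kHz

fs/2 = 18.05 kHz.
103.35 kHz mod fs = 31.15 kHz.
31.15 kHz > fs/2 = 18.05 kHz, folds to fs − 31.15 kHz = 4.95 kHz.
11.75 kHz ≤ fs/2 = 18.05 kHz, passes unchanged.
31.15 kHz > fs/2 = 18.05 kHz, folds to fs − 31.15 kHz = 4.95 kHz.
101.8 kHz mod fs = 29.6 kHz.
29.6 kHz > fs/2 = 18.05 kHz, folds to fs − 29.6 kHz = 6.5 kHz.
108.9 kHz mod fs = 0.6 kHz.
0.6 kHz ≤ fs/2 = 18.05 kHz, appears at 0.6 kHz.
31.15 kHz and 103.35 kHz both map to 4.95 kHz.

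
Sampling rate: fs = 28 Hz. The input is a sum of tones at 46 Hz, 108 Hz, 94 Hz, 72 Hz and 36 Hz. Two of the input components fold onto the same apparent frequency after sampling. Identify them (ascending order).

fs/2 = 14 Hz.
46 Hz mod fs = 18 Hz.
18 Hz > fs/2 = 14 Hz, folds to fs − 18 Hz = 10 Hz.
108 Hz mod fs = 24 Hz.
24 Hz > fs/2 = 14 Hz, folds to fs − 24 Hz = 4 Hz.
94 Hz mod fs = 10 Hz.
10 Hz ≤ fs/2 = 14 Hz, appears at 10 Hz.
72 Hz mod fs = 16 Hz.
16 Hz > fs/2 = 14 Hz, folds to fs − 16 Hz = 12 Hz.
36 Hz mod fs = 8 Hz.
8 Hz ≤ fs/2 = 14 Hz, appears at 8 Hz.
46 Hz and 94 Hz both map to 10 Hz.

46 Hz, 94 Hz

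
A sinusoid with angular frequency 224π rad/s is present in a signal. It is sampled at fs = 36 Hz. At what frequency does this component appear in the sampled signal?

ω = 224π rad/s → f = ω/(2π) = 112 Hz.
112 Hz mod fs = 4 Hz.
4 Hz ≤ fs/2 = 18 Hz, appears at 4 Hz.

4 Hz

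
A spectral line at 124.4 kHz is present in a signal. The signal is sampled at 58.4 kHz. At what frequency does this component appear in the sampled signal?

124.4 kHz mod fs = 7.6 kHz.
7.6 kHz ≤ fs/2 = 29.2 kHz, appears at 7.6 kHz.

7.6 kHz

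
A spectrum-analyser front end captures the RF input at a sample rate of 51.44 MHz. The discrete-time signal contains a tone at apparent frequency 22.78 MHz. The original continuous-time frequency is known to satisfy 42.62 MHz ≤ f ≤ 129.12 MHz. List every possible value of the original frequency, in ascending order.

Frequencies that alias to 22.78 MHz are k·fs ± 22.78 MHz for integer k ≥ 0.
k=0: 22.78 MHz.
k=1: 28.66 MHz, 74.22 MHz.
k=2: 80.1 MHz, 125.66 MHz.
k=3: 131.54 MHz, 177.1 MHz.
Within [42.62 MHz, 129.12 MHz]: 74.22 MHz, 80.1 MHz, 125.66 MHz.

74.22 MHz, 80.1 MHz, 125.66 MHz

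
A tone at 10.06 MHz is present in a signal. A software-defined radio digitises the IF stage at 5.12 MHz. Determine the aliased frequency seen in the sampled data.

10.06 MHz mod fs = 4.94 MHz.
4.94 MHz > fs/2 = 2.56 MHz, folds to fs − 4.94 MHz = 0.18 MHz.

0.18 MHz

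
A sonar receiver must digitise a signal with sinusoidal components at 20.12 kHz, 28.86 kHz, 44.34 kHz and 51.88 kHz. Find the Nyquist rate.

103.76 kHz

Highest-frequency component: 51.88 kHz.
Nyquist rate = 2 × 51.88 kHz = 103.76 kHz.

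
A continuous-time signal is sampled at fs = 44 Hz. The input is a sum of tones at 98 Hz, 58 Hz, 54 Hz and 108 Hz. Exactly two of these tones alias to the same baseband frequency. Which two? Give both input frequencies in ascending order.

fs/2 = 22 Hz.
98 Hz mod fs = 10 Hz.
10 Hz ≤ fs/2 = 22 Hz, appears at 10 Hz.
58 Hz mod fs = 14 Hz.
14 Hz ≤ fs/2 = 22 Hz, appears at 14 Hz.
54 Hz mod fs = 10 Hz.
10 Hz ≤ fs/2 = 22 Hz, appears at 10 Hz.
108 Hz mod fs = 20 Hz.
20 Hz ≤ fs/2 = 22 Hz, appears at 20 Hz.
54 Hz and 98 Hz both map to 10 Hz.

54 Hz, 98 Hz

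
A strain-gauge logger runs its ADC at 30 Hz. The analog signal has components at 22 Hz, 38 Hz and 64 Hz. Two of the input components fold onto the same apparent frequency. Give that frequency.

fs/2 = 15 Hz.
22 Hz > fs/2 = 15 Hz, folds to fs − 22 Hz = 8 Hz.
38 Hz mod fs = 8 Hz.
8 Hz ≤ fs/2 = 15 Hz, appears at 8 Hz.
64 Hz mod fs = 4 Hz.
4 Hz ≤ fs/2 = 15 Hz, appears at 4 Hz.
22 Hz and 38 Hz both map to 8 Hz.

8 Hz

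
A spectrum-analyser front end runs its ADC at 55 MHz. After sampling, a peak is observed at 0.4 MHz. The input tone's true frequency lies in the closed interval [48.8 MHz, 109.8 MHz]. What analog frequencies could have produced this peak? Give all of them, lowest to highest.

54.6 MHz, 55.4 MHz, 109.6 MHz

Frequencies that alias to 0.4 MHz are k·fs ± 0.4 MHz for integer k ≥ 0.
k=0: 0.4 MHz.
k=1: 54.6 MHz, 55.4 MHz.
k=2: 109.6 MHz, 110.4 MHz.
k=3: 164.6 MHz, 165.4 MHz.
Within [48.8 MHz, 109.8 MHz]: 54.6 MHz, 55.4 MHz, 109.6 MHz.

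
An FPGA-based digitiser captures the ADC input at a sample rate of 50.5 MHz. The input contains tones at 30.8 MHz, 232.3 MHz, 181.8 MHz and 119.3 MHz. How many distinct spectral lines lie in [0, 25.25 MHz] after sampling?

fs/2 = 25.25 MHz.
30.8 MHz > fs/2 = 25.25 MHz, folds to fs − 30.8 MHz = 19.7 MHz.
232.3 MHz mod fs = 30.3 MHz.
30.3 MHz > fs/2 = 25.25 MHz, folds to fs − 30.3 MHz = 20.2 MHz.
181.8 MHz mod fs = 30.3 MHz.
30.3 MHz > fs/2 = 25.25 MHz, folds to fs − 30.3 MHz = 20.2 MHz.
119.3 MHz mod fs = 18.3 MHz.
18.3 MHz ≤ fs/2 = 25.25 MHz, appears at 18.3 MHz.
Distinct values: {18.3 MHz, 19.7 MHz, 20.2 MHz} → 3.

3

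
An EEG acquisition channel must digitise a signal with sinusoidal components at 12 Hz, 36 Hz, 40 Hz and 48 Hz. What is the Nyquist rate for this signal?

Highest-frequency component: 48 Hz.
Nyquist rate = 2 × 48 Hz = 96 Hz.

96 Hz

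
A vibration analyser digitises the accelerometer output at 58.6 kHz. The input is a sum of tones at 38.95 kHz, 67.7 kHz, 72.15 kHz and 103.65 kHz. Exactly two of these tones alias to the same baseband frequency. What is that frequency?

fs/2 = 29.3 kHz.
38.95 kHz > fs/2 = 29.3 kHz, folds to fs − 38.95 kHz = 19.65 kHz.
67.7 kHz mod fs = 9.1 kHz.
9.1 kHz ≤ fs/2 = 29.3 kHz, appears at 9.1 kHz.
72.15 kHz mod fs = 13.55 kHz.
13.55 kHz ≤ fs/2 = 29.3 kHz, appears at 13.55 kHz.
103.65 kHz mod fs = 45.05 kHz.
45.05 kHz > fs/2 = 29.3 kHz, folds to fs − 45.05 kHz = 13.55 kHz.
72.15 kHz and 103.65 kHz both map to 13.55 kHz.

13.55 kHz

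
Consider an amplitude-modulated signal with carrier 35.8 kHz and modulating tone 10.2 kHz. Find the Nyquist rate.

92 kHz

AM sidebands sit at fc ± fm = 25.6 kHz and 46 kHz.
Highest-frequency component: 46 kHz.
Nyquist rate = 2 × 46 kHz = 92 kHz.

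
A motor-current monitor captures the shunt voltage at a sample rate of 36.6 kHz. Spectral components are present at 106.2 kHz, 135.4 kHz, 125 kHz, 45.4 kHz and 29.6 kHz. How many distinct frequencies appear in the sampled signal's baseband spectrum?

fs/2 = 18.3 kHz.
106.2 kHz mod fs = 33 kHz.
33 kHz > fs/2 = 18.3 kHz, folds to fs − 33 kHz = 3.6 kHz.
135.4 kHz mod fs = 25.6 kHz.
25.6 kHz > fs/2 = 18.3 kHz, folds to fs − 25.6 kHz = 11 kHz.
125 kHz mod fs = 15.2 kHz.
15.2 kHz ≤ fs/2 = 18.3 kHz, appears at 15.2 kHz.
45.4 kHz mod fs = 8.8 kHz.
8.8 kHz ≤ fs/2 = 18.3 kHz, appears at 8.8 kHz.
29.6 kHz > fs/2 = 18.3 kHz, folds to fs − 29.6 kHz = 7 kHz.
Distinct values: {3.6 kHz, 7 kHz, 8.8 kHz, 11 kHz, 15.2 kHz} → 5.

5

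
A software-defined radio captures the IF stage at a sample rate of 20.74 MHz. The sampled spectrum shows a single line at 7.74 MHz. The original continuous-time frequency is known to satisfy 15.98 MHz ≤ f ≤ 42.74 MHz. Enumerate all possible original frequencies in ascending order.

28.48 MHz, 33.74 MHz

Frequencies that alias to 7.74 MHz are k·fs ± 7.74 MHz for integer k ≥ 0.
k=0: 7.74 MHz.
k=1: 13 MHz, 28.48 MHz.
k=2: 33.74 MHz, 49.22 MHz.
k=3: 54.48 MHz, 69.96 MHz.
Within [15.98 MHz, 42.74 MHz]: 28.48 MHz, 33.74 MHz.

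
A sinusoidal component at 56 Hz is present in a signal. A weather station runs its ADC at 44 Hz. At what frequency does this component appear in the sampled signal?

12 Hz

56 Hz mod fs = 12 Hz.
12 Hz ≤ fs/2 = 22 Hz, appears at 12 Hz.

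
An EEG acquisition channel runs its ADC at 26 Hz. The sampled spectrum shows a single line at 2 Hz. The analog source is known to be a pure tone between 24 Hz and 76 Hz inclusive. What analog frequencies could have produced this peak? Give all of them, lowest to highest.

24 Hz, 28 Hz, 50 Hz, 54 Hz, 76 Hz

Frequencies that alias to 2 Hz are k·fs ± 2 Hz for integer k ≥ 0.
k=0: 2 Hz.
k=1: 24 Hz, 28 Hz.
k=2: 50 Hz, 54 Hz.
k=3: 76 Hz, 80 Hz.
k=4: 102 Hz, 106 Hz.
Within [24 Hz, 76 Hz]: 24 Hz, 28 Hz, 50 Hz, 54 Hz, 76 Hz.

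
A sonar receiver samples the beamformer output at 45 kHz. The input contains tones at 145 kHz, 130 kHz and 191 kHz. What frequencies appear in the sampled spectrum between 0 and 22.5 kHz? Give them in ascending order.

5 kHz, 10 kHz, 11 kHz

fs/2 = 22.5 kHz.
145 kHz mod fs = 10 kHz.
10 kHz ≤ fs/2 = 22.5 kHz, appears at 10 kHz.
130 kHz mod fs = 40 kHz.
40 kHz > fs/2 = 22.5 kHz, folds to fs − 40 kHz = 5 kHz.
191 kHz mod fs = 11 kHz.
11 kHz ≤ fs/2 = 22.5 kHz, appears at 11 kHz.
Distinct values: {5 kHz, 10 kHz, 11 kHz}.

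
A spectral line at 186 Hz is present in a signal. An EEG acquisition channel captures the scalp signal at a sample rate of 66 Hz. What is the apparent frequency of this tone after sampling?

12 Hz

186 Hz mod fs = 54 Hz.
54 Hz > fs/2 = 33 Hz, folds to fs − 54 Hz = 12 Hz.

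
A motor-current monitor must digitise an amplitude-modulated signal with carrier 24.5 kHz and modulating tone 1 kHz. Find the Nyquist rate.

AM sidebands sit at fc ± fm = 23.5 kHz and 25.5 kHz.
Highest-frequency component: 25.5 kHz.
Nyquist rate = 2 × 25.5 kHz = 51 kHz.

51 kHz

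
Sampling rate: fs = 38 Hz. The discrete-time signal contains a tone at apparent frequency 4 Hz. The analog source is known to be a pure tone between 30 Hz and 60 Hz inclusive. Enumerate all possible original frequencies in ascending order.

34 Hz, 42 Hz

Frequencies that alias to 4 Hz are k·fs ± 4 Hz for integer k ≥ 0.
k=0: 4 Hz.
k=1: 34 Hz, 42 Hz.
k=2: 72 Hz, 80 Hz.
Within [30 Hz, 60 Hz]: 34 Hz, 42 Hz.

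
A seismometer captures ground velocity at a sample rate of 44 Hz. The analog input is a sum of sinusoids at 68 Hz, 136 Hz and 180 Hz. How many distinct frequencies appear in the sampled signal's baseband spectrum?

2

fs/2 = 22 Hz.
68 Hz mod fs = 24 Hz.
24 Hz > fs/2 = 22 Hz, folds to fs − 24 Hz = 20 Hz.
136 Hz mod fs = 4 Hz.
4 Hz ≤ fs/2 = 22 Hz, appears at 4 Hz.
180 Hz mod fs = 4 Hz.
4 Hz ≤ fs/2 = 22 Hz, appears at 4 Hz.
Distinct values: {4 Hz, 20 Hz} → 2.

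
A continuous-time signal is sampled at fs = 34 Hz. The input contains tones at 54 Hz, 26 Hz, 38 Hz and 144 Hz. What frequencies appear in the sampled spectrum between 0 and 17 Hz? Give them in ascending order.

fs/2 = 17 Hz.
54 Hz mod fs = 20 Hz.
20 Hz > fs/2 = 17 Hz, folds to fs − 20 Hz = 14 Hz.
26 Hz > fs/2 = 17 Hz, folds to fs − 26 Hz = 8 Hz.
38 Hz mod fs = 4 Hz.
4 Hz ≤ fs/2 = 17 Hz, appears at 4 Hz.
144 Hz mod fs = 8 Hz.
8 Hz ≤ fs/2 = 17 Hz, appears at 8 Hz.
Distinct values: {4 Hz, 8 Hz, 14 Hz}.

4 Hz, 8 Hz, 14 Hz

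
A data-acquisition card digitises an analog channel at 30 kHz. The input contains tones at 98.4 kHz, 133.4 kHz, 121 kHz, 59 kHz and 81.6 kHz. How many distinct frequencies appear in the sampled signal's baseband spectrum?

3

fs/2 = 15 kHz.
98.4 kHz mod fs = 8.4 kHz.
8.4 kHz ≤ fs/2 = 15 kHz, appears at 8.4 kHz.
133.4 kHz mod fs = 13.4 kHz.
13.4 kHz ≤ fs/2 = 15 kHz, appears at 13.4 kHz.
121 kHz mod fs = 1 kHz.
1 kHz ≤ fs/2 = 15 kHz, appears at 1 kHz.
59 kHz mod fs = 29 kHz.
29 kHz > fs/2 = 15 kHz, folds to fs − 29 kHz = 1 kHz.
81.6 kHz mod fs = 21.6 kHz.
21.6 kHz > fs/2 = 15 kHz, folds to fs − 21.6 kHz = 8.4 kHz.
Distinct values: {1 kHz, 8.4 kHz, 13.4 kHz} → 3.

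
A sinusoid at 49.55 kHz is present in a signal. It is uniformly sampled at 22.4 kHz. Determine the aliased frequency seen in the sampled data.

4.75 kHz

49.55 kHz mod fs = 4.75 kHz.
4.75 kHz ≤ fs/2 = 11.2 kHz, appears at 4.75 kHz.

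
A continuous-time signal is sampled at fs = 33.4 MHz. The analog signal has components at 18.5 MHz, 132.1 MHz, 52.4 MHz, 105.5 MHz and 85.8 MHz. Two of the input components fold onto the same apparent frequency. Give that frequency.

14.4 MHz

fs/2 = 16.7 MHz.
18.5 MHz > fs/2 = 16.7 MHz, folds to fs − 18.5 MHz = 14.9 MHz.
132.1 MHz mod fs = 31.9 MHz.
31.9 MHz > fs/2 = 16.7 MHz, folds to fs − 31.9 MHz = 1.5 MHz.
52.4 MHz mod fs = 19 MHz.
19 MHz > fs/2 = 16.7 MHz, folds to fs − 19 MHz = 14.4 MHz.
105.5 MHz mod fs = 5.3 MHz.
5.3 MHz ≤ fs/2 = 16.7 MHz, appears at 5.3 MHz.
85.8 MHz mod fs = 19 MHz.
19 MHz > fs/2 = 16.7 MHz, folds to fs − 19 MHz = 14.4 MHz.
52.4 MHz and 85.8 MHz both map to 14.4 MHz.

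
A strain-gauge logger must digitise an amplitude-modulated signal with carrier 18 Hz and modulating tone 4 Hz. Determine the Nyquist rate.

44 Hz

AM sidebands sit at fc ± fm = 14 Hz and 22 Hz.
Highest-frequency component: 22 Hz.
Nyquist rate = 2 × 22 Hz = 44 Hz.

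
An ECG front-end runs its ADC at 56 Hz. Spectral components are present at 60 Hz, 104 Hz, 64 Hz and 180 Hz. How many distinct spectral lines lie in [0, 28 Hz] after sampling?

fs/2 = 28 Hz.
60 Hz mod fs = 4 Hz.
4 Hz ≤ fs/2 = 28 Hz, appears at 4 Hz.
104 Hz mod fs = 48 Hz.
48 Hz > fs/2 = 28 Hz, folds to fs − 48 Hz = 8 Hz.
64 Hz mod fs = 8 Hz.
8 Hz ≤ fs/2 = 28 Hz, appears at 8 Hz.
180 Hz mod fs = 12 Hz.
12 Hz ≤ fs/2 = 28 Hz, appears at 12 Hz.
Distinct values: {4 Hz, 8 Hz, 12 Hz} → 3.

3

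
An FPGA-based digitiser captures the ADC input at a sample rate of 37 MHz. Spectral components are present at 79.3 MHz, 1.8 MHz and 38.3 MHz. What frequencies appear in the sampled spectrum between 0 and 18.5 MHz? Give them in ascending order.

fs/2 = 18.5 MHz.
79.3 MHz mod fs = 5.3 MHz.
5.3 MHz ≤ fs/2 = 18.5 MHz, appears at 5.3 MHz.
1.8 MHz ≤ fs/2 = 18.5 MHz, passes unchanged.
38.3 MHz mod fs = 1.3 MHz.
1.3 MHz ≤ fs/2 = 18.5 MHz, appears at 1.3 MHz.
Distinct values: {1.3 MHz, 1.8 MHz, 5.3 MHz}.

1.3 MHz, 1.8 MHz, 5.3 MHz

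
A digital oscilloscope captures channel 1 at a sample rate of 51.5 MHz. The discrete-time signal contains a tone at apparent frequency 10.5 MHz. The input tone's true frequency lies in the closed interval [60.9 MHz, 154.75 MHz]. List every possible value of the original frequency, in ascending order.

Frequencies that alias to 10.5 MHz are k·fs ± 10.5 MHz for integer k ≥ 0.
k=0: 10.5 MHz.
k=1: 41 MHz, 62 MHz.
k=2: 92.5 MHz, 113.5 MHz.
k=3: 144 MHz, 165 MHz.
k=4: 195.5 MHz, 216.5 MHz.
Within [60.9 MHz, 154.75 MHz]: 62 MHz, 92.5 MHz, 113.5 MHz, 144 MHz.

62 MHz, 92.5 MHz, 113.5 MHz, 144 MHz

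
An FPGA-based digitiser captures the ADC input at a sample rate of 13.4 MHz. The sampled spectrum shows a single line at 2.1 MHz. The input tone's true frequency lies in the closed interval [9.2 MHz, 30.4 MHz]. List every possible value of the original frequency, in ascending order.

11.3 MHz, 15.5 MHz, 24.7 MHz, 28.9 MHz

Frequencies that alias to 2.1 MHz are k·fs ± 2.1 MHz for integer k ≥ 0.
k=0: 2.1 MHz.
k=1: 11.3 MHz, 15.5 MHz.
k=2: 24.7 MHz, 28.9 MHz.
k=3: 38.1 MHz, 42.3 MHz.
Within [9.2 MHz, 30.4 MHz]: 11.3 MHz, 15.5 MHz, 24.7 MHz, 28.9 MHz.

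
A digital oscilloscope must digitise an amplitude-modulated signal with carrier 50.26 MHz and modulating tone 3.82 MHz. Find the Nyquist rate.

108.16 MHz

AM sidebands sit at fc ± fm = 46.44 MHz and 54.08 MHz.
Highest-frequency component: 54.08 MHz.
Nyquist rate = 2 × 54.08 MHz = 108.16 MHz.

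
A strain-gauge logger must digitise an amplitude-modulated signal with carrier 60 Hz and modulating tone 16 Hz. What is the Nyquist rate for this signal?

AM sidebands sit at fc ± fm = 44 Hz and 76 Hz.
Highest-frequency component: 76 Hz.
Nyquist rate = 2 × 76 Hz = 152 Hz.

152 Hz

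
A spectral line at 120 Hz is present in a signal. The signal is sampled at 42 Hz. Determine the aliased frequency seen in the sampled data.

120 Hz mod fs = 36 Hz.
36 Hz > fs/2 = 21 Hz, folds to fs − 36 Hz = 6 Hz.

6 Hz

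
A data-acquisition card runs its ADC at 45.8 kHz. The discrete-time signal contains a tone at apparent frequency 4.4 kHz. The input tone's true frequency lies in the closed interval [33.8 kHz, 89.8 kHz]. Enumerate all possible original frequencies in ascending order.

41.4 kHz, 50.2 kHz, 87.2 kHz

Frequencies that alias to 4.4 kHz are k·fs ± 4.4 kHz for integer k ≥ 0.
k=0: 4.4 kHz.
k=1: 41.4 kHz, 50.2 kHz.
k=2: 87.2 kHz, 96 kHz.
k=3: 133 kHz, 141.8 kHz.
Within [33.8 kHz, 89.8 kHz]: 41.4 kHz, 50.2 kHz, 87.2 kHz.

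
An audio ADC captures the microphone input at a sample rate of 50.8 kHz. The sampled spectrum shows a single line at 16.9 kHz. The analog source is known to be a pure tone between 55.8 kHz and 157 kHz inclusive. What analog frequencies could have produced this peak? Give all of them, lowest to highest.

67.7 kHz, 84.7 kHz, 118.5 kHz, 135.5 kHz

Frequencies that alias to 16.9 kHz are k·fs ± 16.9 kHz for integer k ≥ 0.
k=0: 16.9 kHz.
k=1: 33.9 kHz, 67.7 kHz.
k=2: 84.7 kHz, 118.5 kHz.
k=3: 135.5 kHz, 169.3 kHz.
k=4: 186.3 kHz, 220.1 kHz.
Within [55.8 kHz, 157 kHz]: 67.7 kHz, 84.7 kHz, 118.5 kHz, 135.5 kHz.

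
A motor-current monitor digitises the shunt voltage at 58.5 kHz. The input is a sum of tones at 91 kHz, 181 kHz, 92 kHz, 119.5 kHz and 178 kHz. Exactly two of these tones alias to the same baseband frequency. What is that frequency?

2.5 kHz

fs/2 = 29.25 kHz.
91 kHz mod fs = 32.5 kHz.
32.5 kHz > fs/2 = 29.25 kHz, folds to fs − 32.5 kHz = 26 kHz.
181 kHz mod fs = 5.5 kHz.
5.5 kHz ≤ fs/2 = 29.25 kHz, appears at 5.5 kHz.
92 kHz mod fs = 33.5 kHz.
33.5 kHz > fs/2 = 29.25 kHz, folds to fs − 33.5 kHz = 25 kHz.
119.5 kHz mod fs = 2.5 kHz.
2.5 kHz ≤ fs/2 = 29.25 kHz, appears at 2.5 kHz.
178 kHz mod fs = 2.5 kHz.
2.5 kHz ≤ fs/2 = 29.25 kHz, appears at 2.5 kHz.
119.5 kHz and 178 kHz both map to 2.5 kHz.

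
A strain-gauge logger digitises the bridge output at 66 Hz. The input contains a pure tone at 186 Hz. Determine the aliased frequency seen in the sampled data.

186 Hz mod fs = 54 Hz.
54 Hz > fs/2 = 33 Hz, folds to fs − 54 Hz = 12 Hz.

12 Hz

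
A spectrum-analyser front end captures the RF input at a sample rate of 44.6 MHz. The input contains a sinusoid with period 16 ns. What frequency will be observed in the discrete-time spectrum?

17.9 MHz

T = 16 ns → f = 1/T = 62.5 MHz.
62.5 MHz mod fs = 17.9 MHz.
17.9 MHz ≤ fs/2 = 22.3 MHz, appears at 17.9 MHz.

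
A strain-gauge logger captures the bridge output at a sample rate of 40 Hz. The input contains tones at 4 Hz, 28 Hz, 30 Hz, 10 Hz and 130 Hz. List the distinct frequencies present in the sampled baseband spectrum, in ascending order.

4 Hz, 10 Hz, 12 Hz

fs/2 = 20 Hz.
4 Hz ≤ fs/2 = 20 Hz, passes unchanged.
28 Hz > fs/2 = 20 Hz, folds to fs − 28 Hz = 12 Hz.
30 Hz > fs/2 = 20 Hz, folds to fs − 30 Hz = 10 Hz.
10 Hz ≤ fs/2 = 20 Hz, passes unchanged.
130 Hz mod fs = 10 Hz.
10 Hz ≤ fs/2 = 20 Hz, appears at 10 Hz.
Distinct values: {4 Hz, 10 Hz, 12 Hz}.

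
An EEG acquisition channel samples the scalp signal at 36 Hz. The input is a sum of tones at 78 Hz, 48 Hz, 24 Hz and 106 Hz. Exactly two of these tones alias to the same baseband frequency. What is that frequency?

fs/2 = 18 Hz.
78 Hz mod fs = 6 Hz.
6 Hz ≤ fs/2 = 18 Hz, appears at 6 Hz.
48 Hz mod fs = 12 Hz.
12 Hz ≤ fs/2 = 18 Hz, appears at 12 Hz.
24 Hz > fs/2 = 18 Hz, folds to fs − 24 Hz = 12 Hz.
106 Hz mod fs = 34 Hz.
34 Hz > fs/2 = 18 Hz, folds to fs − 34 Hz = 2 Hz.
24 Hz and 48 Hz both map to 12 Hz.

12 Hz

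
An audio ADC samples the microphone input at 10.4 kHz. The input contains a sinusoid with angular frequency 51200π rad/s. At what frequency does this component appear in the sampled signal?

ω = 51200π rad/s → f = ω/(2π) = 25600 Hz = 25.6 kHz.
25.6 kHz mod fs = 4.8 kHz.
4.8 kHz ≤ fs/2 = 5.2 kHz, appears at 4.8 kHz.

4.8 kHz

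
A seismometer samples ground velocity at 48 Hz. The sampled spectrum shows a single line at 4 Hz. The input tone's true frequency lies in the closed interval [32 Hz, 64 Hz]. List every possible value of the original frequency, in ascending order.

44 Hz, 52 Hz

Frequencies that alias to 4 Hz are k·fs ± 4 Hz for integer k ≥ 0.
k=0: 4 Hz.
k=1: 44 Hz, 52 Hz.
k=2: 92 Hz, 100 Hz.
Within [32 Hz, 64 Hz]: 44 Hz, 52 Hz.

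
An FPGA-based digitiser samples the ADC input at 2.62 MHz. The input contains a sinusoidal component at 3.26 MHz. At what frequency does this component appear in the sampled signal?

3.26 MHz mod fs = 0.64 MHz.
0.64 MHz ≤ fs/2 = 1.31 MHz, appears at 0.64 MHz.

0.64 MHz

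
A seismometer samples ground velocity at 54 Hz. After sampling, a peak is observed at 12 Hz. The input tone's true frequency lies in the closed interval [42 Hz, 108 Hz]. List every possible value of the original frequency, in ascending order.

42 Hz, 66 Hz, 96 Hz

Frequencies that alias to 12 Hz are k·fs ± 12 Hz for integer k ≥ 0.
k=0: 12 Hz.
k=1: 42 Hz, 66 Hz.
k=2: 96 Hz, 120 Hz.
k=3: 150 Hz, 174 Hz.
Within [42 Hz, 108 Hz]: 42 Hz, 66 Hz, 96 Hz.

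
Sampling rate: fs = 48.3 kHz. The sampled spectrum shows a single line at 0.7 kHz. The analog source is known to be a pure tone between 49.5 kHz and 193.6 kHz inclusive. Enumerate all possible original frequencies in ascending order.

95.9 kHz, 97.3 kHz, 144.2 kHz, 145.6 kHz, 192.5 kHz

Frequencies that alias to 0.7 kHz are k·fs ± 0.7 kHz for integer k ≥ 0.
k=0: 0.7 kHz.
k=1: 47.6 kHz, 49 kHz.
k=2: 95.9 kHz, 97.3 kHz.
k=3: 144.2 kHz, 145.6 kHz.
k=4: 192.5 kHz, 193.9 kHz.
k=5: 240.8 kHz, 242.2 kHz.
Within [49.5 kHz, 193.6 kHz]: 95.9 kHz, 97.3 kHz, 144.2 kHz, 145.6 kHz, 192.5 kHz.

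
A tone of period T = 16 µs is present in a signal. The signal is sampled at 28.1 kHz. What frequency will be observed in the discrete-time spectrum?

T = 16 µs → f = 1/T = 62.5 kHz.
62.5 kHz mod fs = 6.3 kHz.
6.3 kHz ≤ fs/2 = 14.05 kHz, appears at 6.3 kHz.

6.3 kHz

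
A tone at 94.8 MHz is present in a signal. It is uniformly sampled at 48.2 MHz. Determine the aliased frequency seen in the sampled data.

1.6 MHz

94.8 MHz mod fs = 46.6 MHz.
46.6 MHz > fs/2 = 24.1 MHz, folds to fs − 46.6 MHz = 1.6 MHz.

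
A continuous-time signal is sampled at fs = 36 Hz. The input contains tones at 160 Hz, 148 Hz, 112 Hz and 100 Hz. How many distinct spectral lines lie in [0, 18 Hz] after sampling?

fs/2 = 18 Hz.
160 Hz mod fs = 16 Hz.
16 Hz ≤ fs/2 = 18 Hz, appears at 16 Hz.
148 Hz mod fs = 4 Hz.
4 Hz ≤ fs/2 = 18 Hz, appears at 4 Hz.
112 Hz mod fs = 4 Hz.
4 Hz ≤ fs/2 = 18 Hz, appears at 4 Hz.
100 Hz mod fs = 28 Hz.
28 Hz > fs/2 = 18 Hz, folds to fs − 28 Hz = 8 Hz.
Distinct values: {4 Hz, 8 Hz, 16 Hz} → 3.

3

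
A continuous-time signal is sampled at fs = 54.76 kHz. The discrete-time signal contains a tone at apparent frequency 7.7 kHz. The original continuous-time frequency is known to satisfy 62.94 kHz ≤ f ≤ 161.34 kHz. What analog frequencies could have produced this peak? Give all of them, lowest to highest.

101.82 kHz, 117.22 kHz, 156.58 kHz

Frequencies that alias to 7.7 kHz are k·fs ± 7.7 kHz for integer k ≥ 0.
k=0: 7.7 kHz.
k=1: 47.06 kHz, 62.46 kHz.
k=2: 101.82 kHz, 117.22 kHz.
k=3: 156.58 kHz, 171.98 kHz.
k=4: 211.34 kHz, 226.74 kHz.
Within [62.94 kHz, 161.34 kHz]: 101.82 kHz, 117.22 kHz, 156.58 kHz.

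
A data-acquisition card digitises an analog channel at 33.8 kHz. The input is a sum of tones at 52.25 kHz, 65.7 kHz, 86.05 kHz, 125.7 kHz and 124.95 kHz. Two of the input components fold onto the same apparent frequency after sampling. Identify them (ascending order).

52.25 kHz, 86.05 kHz

fs/2 = 16.9 kHz.
52.25 kHz mod fs = 18.45 kHz.
18.45 kHz > fs/2 = 16.9 kHz, folds to fs − 18.45 kHz = 15.35 kHz.
65.7 kHz mod fs = 31.9 kHz.
31.9 kHz > fs/2 = 16.9 kHz, folds to fs − 31.9 kHz = 1.9 kHz.
86.05 kHz mod fs = 18.45 kHz.
18.45 kHz > fs/2 = 16.9 kHz, folds to fs − 18.45 kHz = 15.35 kHz.
125.7 kHz mod fs = 24.3 kHz.
24.3 kHz > fs/2 = 16.9 kHz, folds to fs − 24.3 kHz = 9.5 kHz.
124.95 kHz mod fs = 23.55 kHz.
23.55 kHz > fs/2 = 16.9 kHz, folds to fs − 23.55 kHz = 10.25 kHz.
52.25 kHz and 86.05 kHz both map to 15.35 kHz.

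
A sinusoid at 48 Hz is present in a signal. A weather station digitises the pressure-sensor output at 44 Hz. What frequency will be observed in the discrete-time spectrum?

4 Hz

48 Hz mod fs = 4 Hz.
4 Hz ≤ fs/2 = 22 Hz, appears at 4 Hz.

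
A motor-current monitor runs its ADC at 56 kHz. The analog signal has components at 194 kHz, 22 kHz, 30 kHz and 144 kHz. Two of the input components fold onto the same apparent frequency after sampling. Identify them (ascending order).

fs/2 = 28 kHz.
194 kHz mod fs = 26 kHz.
26 kHz ≤ fs/2 = 28 kHz, appears at 26 kHz.
22 kHz ≤ fs/2 = 28 kHz, passes unchanged.
30 kHz > fs/2 = 28 kHz, folds to fs − 30 kHz = 26 kHz.
144 kHz mod fs = 32 kHz.
32 kHz > fs/2 = 28 kHz, folds to fs − 32 kHz = 24 kHz.
30 kHz and 194 kHz both map to 26 kHz.

30 kHz, 194 kHz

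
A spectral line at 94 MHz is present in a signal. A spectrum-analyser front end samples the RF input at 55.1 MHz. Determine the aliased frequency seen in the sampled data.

94 MHz mod fs = 38.9 MHz.
38.9 MHz > fs/2 = 27.55 MHz, folds to fs − 38.9 MHz = 16.2 MHz.

16.2 MHz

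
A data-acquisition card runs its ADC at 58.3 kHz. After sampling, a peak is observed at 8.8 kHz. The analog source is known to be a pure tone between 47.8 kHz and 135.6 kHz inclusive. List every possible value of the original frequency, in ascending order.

Frequencies that alias to 8.8 kHz are k·fs ± 8.8 kHz for integer k ≥ 0.
k=0: 8.8 kHz.
k=1: 49.5 kHz, 67.1 kHz.
k=2: 107.8 kHz, 125.4 kHz.
k=3: 166.1 kHz, 183.7 kHz.
Within [47.8 kHz, 135.6 kHz]: 49.5 kHz, 67.1 kHz, 107.8 kHz, 125.4 kHz.

49.5 kHz, 67.1 kHz, 107.8 kHz, 125.4 kHz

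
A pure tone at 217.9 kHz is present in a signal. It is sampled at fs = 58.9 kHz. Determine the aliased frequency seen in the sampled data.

217.9 kHz mod fs = 41.2 kHz.
41.2 kHz > fs/2 = 29.45 kHz, folds to fs − 41.2 kHz = 17.7 kHz.

17.7 kHz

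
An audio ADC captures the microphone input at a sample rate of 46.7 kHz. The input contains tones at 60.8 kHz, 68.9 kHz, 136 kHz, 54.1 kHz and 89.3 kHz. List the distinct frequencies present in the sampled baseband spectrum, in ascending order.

fs/2 = 23.35 kHz.
60.8 kHz mod fs = 14.1 kHz.
14.1 kHz ≤ fs/2 = 23.35 kHz, appears at 14.1 kHz.
68.9 kHz mod fs = 22.2 kHz.
22.2 kHz ≤ fs/2 = 23.35 kHz, appears at 22.2 kHz.
136 kHz mod fs = 42.6 kHz.
42.6 kHz > fs/2 = 23.35 kHz, folds to fs − 42.6 kHz = 4.1 kHz.
54.1 kHz mod fs = 7.4 kHz.
7.4 kHz ≤ fs/2 = 23.35 kHz, appears at 7.4 kHz.
89.3 kHz mod fs = 42.6 kHz.
42.6 kHz > fs/2 = 23.35 kHz, folds to fs − 42.6 kHz = 4.1 kHz.
Distinct values: {4.1 kHz, 7.4 kHz, 14.1 kHz, 22.2 kHz}.

4.1 kHz, 7.4 kHz, 14.1 kHz, 22.2 kHz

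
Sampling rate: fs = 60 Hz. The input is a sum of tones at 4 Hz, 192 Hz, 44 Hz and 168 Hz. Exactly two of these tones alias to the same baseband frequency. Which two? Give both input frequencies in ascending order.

fs/2 = 30 Hz.
4 Hz ≤ fs/2 = 30 Hz, passes unchanged.
192 Hz mod fs = 12 Hz.
12 Hz ≤ fs/2 = 30 Hz, appears at 12 Hz.
44 Hz > fs/2 = 30 Hz, folds to fs − 44 Hz = 16 Hz.
168 Hz mod fs = 48 Hz.
48 Hz > fs/2 = 30 Hz, folds to fs − 48 Hz = 12 Hz.
168 Hz and 192 Hz both map to 12 Hz.

168 Hz, 192 Hz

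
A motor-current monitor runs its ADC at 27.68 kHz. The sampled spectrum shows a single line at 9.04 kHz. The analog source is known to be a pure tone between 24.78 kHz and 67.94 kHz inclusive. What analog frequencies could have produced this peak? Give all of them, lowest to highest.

Frequencies that alias to 9.04 kHz are k·fs ± 9.04 kHz for integer k ≥ 0.
k=0: 9.04 kHz.
k=1: 18.64 kHz, 36.72 kHz.
k=2: 46.32 kHz, 64.4 kHz.
k=3: 74 kHz, 92.08 kHz.
Within [24.78 kHz, 67.94 kHz]: 36.72 kHz, 46.32 kHz, 64.4 kHz.

36.72 kHz, 46.32 kHz, 64.4 kHz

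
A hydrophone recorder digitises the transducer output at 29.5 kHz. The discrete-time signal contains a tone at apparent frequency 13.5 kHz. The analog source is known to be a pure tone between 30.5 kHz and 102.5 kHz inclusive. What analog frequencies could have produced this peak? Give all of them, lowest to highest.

43 kHz, 45.5 kHz, 72.5 kHz, 75 kHz, 102 kHz

Frequencies that alias to 13.5 kHz are k·fs ± 13.5 kHz for integer k ≥ 0.
k=0: 13.5 kHz.
k=1: 16 kHz, 43 kHz.
k=2: 45.5 kHz, 72.5 kHz.
k=3: 75 kHz, 102 kHz.
k=4: 104.5 kHz, 131.5 kHz.
Within [30.5 kHz, 102.5 kHz]: 43 kHz, 45.5 kHz, 72.5 kHz, 75 kHz, 102 kHz.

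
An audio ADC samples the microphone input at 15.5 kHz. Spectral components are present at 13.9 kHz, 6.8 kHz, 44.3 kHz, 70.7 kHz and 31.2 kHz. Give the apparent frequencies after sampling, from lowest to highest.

0.2 kHz, 1.6 kHz, 2.2 kHz, 6.8 kHz

fs/2 = 7.75 kHz.
13.9 kHz > fs/2 = 7.75 kHz, folds to fs − 13.9 kHz = 1.6 kHz.
6.8 kHz ≤ fs/2 = 7.75 kHz, passes unchanged.
44.3 kHz mod fs = 13.3 kHz.
13.3 kHz > fs/2 = 7.75 kHz, folds to fs − 13.3 kHz = 2.2 kHz.
70.7 kHz mod fs = 8.7 kHz.
8.7 kHz > fs/2 = 7.75 kHz, folds to fs − 8.7 kHz = 6.8 kHz.
31.2 kHz mod fs = 0.2 kHz.
0.2 kHz ≤ fs/2 = 7.75 kHz, appears at 0.2 kHz.
Distinct values: {0.2 kHz, 1.6 kHz, 2.2 kHz, 6.8 kHz}.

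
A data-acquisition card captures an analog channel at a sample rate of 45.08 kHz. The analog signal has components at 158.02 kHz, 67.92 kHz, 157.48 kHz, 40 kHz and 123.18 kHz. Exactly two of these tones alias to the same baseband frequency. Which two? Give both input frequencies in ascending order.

fs/2 = 22.54 kHz.
158.02 kHz mod fs = 22.78 kHz.
22.78 kHz > fs/2 = 22.54 kHz, folds to fs − 22.78 kHz = 22.3 kHz.
67.92 kHz mod fs = 22.84 kHz.
22.84 kHz > fs/2 = 22.54 kHz, folds to fs − 22.84 kHz = 22.24 kHz.
157.48 kHz mod fs = 22.24 kHz.
22.24 kHz ≤ fs/2 = 22.54 kHz, appears at 22.24 kHz.
40 kHz > fs/2 = 22.54 kHz, folds to fs − 40 kHz = 5.08 kHz.
123.18 kHz mod fs = 33.02 kHz.
33.02 kHz > fs/2 = 22.54 kHz, folds to fs − 33.02 kHz = 12.06 kHz.
67.92 kHz and 157.48 kHz both map to 22.24 kHz.

67.92 kHz, 157.48 kHz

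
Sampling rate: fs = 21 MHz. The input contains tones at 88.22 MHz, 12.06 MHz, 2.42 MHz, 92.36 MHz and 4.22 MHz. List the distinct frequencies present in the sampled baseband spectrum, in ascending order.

2.42 MHz, 4.22 MHz, 8.36 MHz, 8.94 MHz

fs/2 = 10.5 MHz.
88.22 MHz mod fs = 4.22 MHz.
4.22 MHz ≤ fs/2 = 10.5 MHz, appears at 4.22 MHz.
12.06 MHz > fs/2 = 10.5 MHz, folds to fs − 12.06 MHz = 8.94 MHz.
2.42 MHz ≤ fs/2 = 10.5 MHz, passes unchanged.
92.36 MHz mod fs = 8.36 MHz.
8.36 MHz ≤ fs/2 = 10.5 MHz, appears at 8.36 MHz.
4.22 MHz ≤ fs/2 = 10.5 MHz, passes unchanged.
Distinct values: {2.42 MHz, 4.22 MHz, 8.36 MHz, 8.94 MHz}.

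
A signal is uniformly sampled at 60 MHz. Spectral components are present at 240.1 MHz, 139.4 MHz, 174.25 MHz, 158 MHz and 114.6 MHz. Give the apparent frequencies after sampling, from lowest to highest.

0.1 MHz, 5.4 MHz, 5.75 MHz, 19.4 MHz, 22 MHz

fs/2 = 30 MHz.
240.1 MHz mod fs = 0.1 MHz.
0.1 MHz ≤ fs/2 = 30 MHz, appears at 0.1 MHz.
139.4 MHz mod fs = 19.4 MHz.
19.4 MHz ≤ fs/2 = 30 MHz, appears at 19.4 MHz.
174.25 MHz mod fs = 54.25 MHz.
54.25 MHz > fs/2 = 30 MHz, folds to fs − 54.25 MHz = 5.75 MHz.
158 MHz mod fs = 38 MHz.
38 MHz > fs/2 = 30 MHz, folds to fs − 38 MHz = 22 MHz.
114.6 MHz mod fs = 54.6 MHz.
54.6 MHz > fs/2 = 30 MHz, folds to fs − 54.6 MHz = 5.4 MHz.
Distinct values: {0.1 MHz, 5.4 MHz, 5.75 MHz, 19.4 MHz, 22 MHz}.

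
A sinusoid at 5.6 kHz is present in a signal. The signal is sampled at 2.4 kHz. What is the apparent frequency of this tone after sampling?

0.8 kHz

5.6 kHz mod fs = 0.8 kHz.
0.8 kHz ≤ fs/2 = 1.2 kHz, appears at 0.8 kHz.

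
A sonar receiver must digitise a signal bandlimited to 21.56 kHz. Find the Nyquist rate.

43.12 kHz

Nyquist rate = 2 × 21.56 kHz = 43.12 kHz.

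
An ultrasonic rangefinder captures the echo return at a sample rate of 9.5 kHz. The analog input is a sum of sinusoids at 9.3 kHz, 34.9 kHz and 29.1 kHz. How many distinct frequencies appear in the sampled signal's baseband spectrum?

fs/2 = 4.75 kHz.
9.3 kHz > fs/2 = 4.75 kHz, folds to fs − 9.3 kHz = 0.2 kHz.
34.9 kHz mod fs = 6.4 kHz.
6.4 kHz > fs/2 = 4.75 kHz, folds to fs − 6.4 kHz = 3.1 kHz.
29.1 kHz mod fs = 0.6 kHz.
0.6 kHz ≤ fs/2 = 4.75 kHz, appears at 0.6 kHz.
Distinct values: {0.2 kHz, 0.6 kHz, 3.1 kHz} → 3.

3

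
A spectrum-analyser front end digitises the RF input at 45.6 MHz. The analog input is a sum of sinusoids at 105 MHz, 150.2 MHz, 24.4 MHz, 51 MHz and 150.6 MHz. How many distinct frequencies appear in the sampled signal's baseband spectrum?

4

fs/2 = 22.8 MHz.
105 MHz mod fs = 13.8 MHz.
13.8 MHz ≤ fs/2 = 22.8 MHz, appears at 13.8 MHz.
150.2 MHz mod fs = 13.4 MHz.
13.4 MHz ≤ fs/2 = 22.8 MHz, appears at 13.4 MHz.
24.4 MHz > fs/2 = 22.8 MHz, folds to fs − 24.4 MHz = 21.2 MHz.
51 MHz mod fs = 5.4 MHz.
5.4 MHz ≤ fs/2 = 22.8 MHz, appears at 5.4 MHz.
150.6 MHz mod fs = 13.8 MHz.
13.8 MHz ≤ fs/2 = 22.8 MHz, appears at 13.8 MHz.
Distinct values: {5.4 MHz, 13.4 MHz, 13.8 MHz, 21.2 MHz} → 4.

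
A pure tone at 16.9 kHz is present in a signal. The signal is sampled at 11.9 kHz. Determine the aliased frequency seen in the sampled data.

16.9 kHz mod fs = 5 kHz.
5 kHz ≤ fs/2 = 5.95 kHz, appears at 5 kHz.

5 kHz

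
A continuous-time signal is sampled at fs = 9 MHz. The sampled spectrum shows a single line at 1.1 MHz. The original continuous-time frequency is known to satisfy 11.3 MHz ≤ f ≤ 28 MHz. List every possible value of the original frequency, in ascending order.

Frequencies that alias to 1.1 MHz are k·fs ± 1.1 MHz for integer k ≥ 0.
k=0: 1.1 MHz.
k=1: 7.9 MHz, 10.1 MHz.
k=2: 16.9 MHz, 19.1 MHz.
k=3: 25.9 MHz, 28.1 MHz.
k=4: 34.9 MHz, 37.1 MHz.
Within [11.3 MHz, 28 MHz]: 16.9 MHz, 19.1 MHz, 25.9 MHz.

16.9 MHz, 19.1 MHz, 25.9 MHz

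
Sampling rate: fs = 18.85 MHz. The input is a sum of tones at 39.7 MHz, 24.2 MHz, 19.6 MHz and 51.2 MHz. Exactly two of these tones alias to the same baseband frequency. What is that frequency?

5.35 MHz

fs/2 = 9.425 MHz.
39.7 MHz mod fs = 2 MHz.
2 MHz ≤ fs/2 = 9.425 MHz, appears at 2 MHz.
24.2 MHz mod fs = 5.35 MHz.
5.35 MHz ≤ fs/2 = 9.425 MHz, appears at 5.35 MHz.
19.6 MHz mod fs = 0.75 MHz.
0.75 MHz ≤ fs/2 = 9.425 MHz, appears at 0.75 MHz.
51.2 MHz mod fs = 13.5 MHz.
13.5 MHz > fs/2 = 9.425 MHz, folds to fs − 13.5 MHz = 5.35 MHz.
24.2 MHz and 51.2 MHz both map to 5.35 MHz.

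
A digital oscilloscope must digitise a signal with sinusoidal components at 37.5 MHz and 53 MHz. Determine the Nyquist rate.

106 MHz

Highest-frequency component: 53 MHz.
Nyquist rate = 2 × 53 MHz = 106 MHz.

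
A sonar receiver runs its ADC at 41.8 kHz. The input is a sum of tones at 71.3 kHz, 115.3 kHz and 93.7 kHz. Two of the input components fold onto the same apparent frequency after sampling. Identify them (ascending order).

93.7 kHz, 115.3 kHz

fs/2 = 20.9 kHz.
71.3 kHz mod fs = 29.5 kHz.
29.5 kHz > fs/2 = 20.9 kHz, folds to fs − 29.5 kHz = 12.3 kHz.
115.3 kHz mod fs = 31.7 kHz.
31.7 kHz > fs/2 = 20.9 kHz, folds to fs − 31.7 kHz = 10.1 kHz.
93.7 kHz mod fs = 10.1 kHz.
10.1 kHz ≤ fs/2 = 20.9 kHz, appears at 10.1 kHz.
93.7 kHz and 115.3 kHz both map to 10.1 kHz.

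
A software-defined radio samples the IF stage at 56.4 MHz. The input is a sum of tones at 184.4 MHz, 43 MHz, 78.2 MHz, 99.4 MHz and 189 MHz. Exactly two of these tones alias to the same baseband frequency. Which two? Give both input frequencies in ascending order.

43 MHz, 99.4 MHz

fs/2 = 28.2 MHz.
184.4 MHz mod fs = 15.2 MHz.
15.2 MHz ≤ fs/2 = 28.2 MHz, appears at 15.2 MHz.
43 MHz > fs/2 = 28.2 MHz, folds to fs − 43 MHz = 13.4 MHz.
78.2 MHz mod fs = 21.8 MHz.
21.8 MHz ≤ fs/2 = 28.2 MHz, appears at 21.8 MHz.
99.4 MHz mod fs = 43 MHz.
43 MHz > fs/2 = 28.2 MHz, folds to fs − 43 MHz = 13.4 MHz.
189 MHz mod fs = 19.8 MHz.
19.8 MHz ≤ fs/2 = 28.2 MHz, appears at 19.8 MHz.
43 MHz and 99.4 MHz both map to 13.4 MHz.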